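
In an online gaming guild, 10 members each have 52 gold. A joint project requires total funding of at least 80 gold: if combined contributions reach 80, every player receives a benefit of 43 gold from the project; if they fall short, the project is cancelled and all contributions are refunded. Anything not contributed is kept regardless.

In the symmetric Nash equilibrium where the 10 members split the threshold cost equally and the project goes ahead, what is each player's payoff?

87 gold

Equal share of the threshold: 80/10 = 8.
At this profile no one gains by cutting their contribution: any cut drops the total below 80, the project is cancelled, contributions are refunded, and the deviator ends with 52, which is less than 52 − 8 + 43 = 87. Contributing more than 8 just wastes the excess. So contributing exactly 8 is a best response.
Each player's payoff: 52 − 8 + 43 = 87.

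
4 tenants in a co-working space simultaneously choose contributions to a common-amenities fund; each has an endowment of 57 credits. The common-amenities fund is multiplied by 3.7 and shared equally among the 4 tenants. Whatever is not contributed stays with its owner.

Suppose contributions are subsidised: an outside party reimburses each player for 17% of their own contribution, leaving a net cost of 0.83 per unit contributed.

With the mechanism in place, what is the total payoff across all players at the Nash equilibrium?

Under the mechanism each unit contributed yields (3.7/4) / 0.83 = 1.1145 back to its contributor per unit of net cost, which exceeds 1, making full contribution the dominant choice for everyone.
So the Nash equilibrium is full contribution by all 4; the group earns 4 × (57 × 0.17 + 3.7 × 57) = 882.36.

882.36 credits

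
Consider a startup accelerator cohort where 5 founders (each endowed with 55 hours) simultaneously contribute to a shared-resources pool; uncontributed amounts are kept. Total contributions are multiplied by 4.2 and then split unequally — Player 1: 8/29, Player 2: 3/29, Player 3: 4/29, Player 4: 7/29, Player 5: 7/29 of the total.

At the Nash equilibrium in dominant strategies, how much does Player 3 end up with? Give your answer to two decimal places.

150.59 hours

Each unit j contributes comes back to j as 4.2 × (j's share), so j prefers to contribute only if that share exceeds 1/4.2 = 0.2381; otherwise keeping the unit dominates.
The shares above 0.2381 belong to Player 1, Player 4 and Player 5, contributing 55 each; the remaining 2 contribute 0. Total contributed: 165.
Player 3 keeps 55 and receives 4.2 × 165 × 4/29 = 95.59 from the shared-resources pool, for a payoff of 150.59.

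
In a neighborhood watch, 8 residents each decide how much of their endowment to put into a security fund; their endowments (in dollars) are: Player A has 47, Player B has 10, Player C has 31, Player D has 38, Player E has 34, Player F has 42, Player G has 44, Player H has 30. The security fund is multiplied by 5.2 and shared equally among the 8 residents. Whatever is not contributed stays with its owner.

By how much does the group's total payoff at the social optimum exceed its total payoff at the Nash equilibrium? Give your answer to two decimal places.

The private return per contributed unit is 5.2/8 = 0.6500 < 1 for every player regardless of endowment, so the Nash equilibrium is zero contribution and the group total is Σ E_j = 47 + 10 + 31 + 38 + 34 + 42 + 44 + 30 = 276.
Each contributed unit returns 5.200 to the group, so the social optimum is full contribution by everyone: group total = 5.200 × 276 = 1435.20.
Efficiency loss = (5.200 − 1) × 276 = 1159.20.

1159.20 dollars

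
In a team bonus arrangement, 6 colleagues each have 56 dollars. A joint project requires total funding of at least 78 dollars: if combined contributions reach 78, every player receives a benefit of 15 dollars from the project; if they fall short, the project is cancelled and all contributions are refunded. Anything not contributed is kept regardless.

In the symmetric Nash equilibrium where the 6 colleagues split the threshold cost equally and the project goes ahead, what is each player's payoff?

Equal share of the threshold: 78/6 = 13.
At this profile no one gains by cutting their contribution: any cut drops the total below 78, the project is cancelled, contributions are refunded, and the deviator ends with 56, which is less than 56 − 13 + 15 = 58. Contributing more than 13 just wastes the excess. So contributing exactly 13 is a best response.
Each player's payoff: 56 − 13 + 15 = 58.

58 dollars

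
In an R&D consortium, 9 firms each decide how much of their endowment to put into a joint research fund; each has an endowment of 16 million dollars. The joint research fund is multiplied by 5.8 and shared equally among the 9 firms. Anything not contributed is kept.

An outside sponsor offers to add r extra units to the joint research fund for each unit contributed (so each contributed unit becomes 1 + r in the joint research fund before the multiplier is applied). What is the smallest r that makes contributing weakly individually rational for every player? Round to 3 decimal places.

0.552

With matching at rate r, one contributed unit becomes (1 + r) in the joint research fund and returns 5.8 × (1 + r) / 9 to the contributor.
Setting this equal to 1: 1 + r = 9/5.8 = 1.5517.
So the minimum matching rate is r = 1.5517 − 1 = 0.552.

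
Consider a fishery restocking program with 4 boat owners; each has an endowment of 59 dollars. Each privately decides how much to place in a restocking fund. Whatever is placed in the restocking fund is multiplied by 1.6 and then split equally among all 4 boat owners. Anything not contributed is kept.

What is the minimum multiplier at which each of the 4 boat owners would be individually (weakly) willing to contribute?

4

A contributed unit returns (multiplier)/4 to its contributor.
This reaches 1 exactly when the multiplier is 4.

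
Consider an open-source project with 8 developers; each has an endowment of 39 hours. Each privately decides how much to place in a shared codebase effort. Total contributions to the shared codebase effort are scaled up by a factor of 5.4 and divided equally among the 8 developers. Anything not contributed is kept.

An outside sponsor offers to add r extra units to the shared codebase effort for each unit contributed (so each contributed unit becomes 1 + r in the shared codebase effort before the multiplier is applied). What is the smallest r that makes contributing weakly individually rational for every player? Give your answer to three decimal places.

With matching at rate r, one contributed unit becomes (1 + r) in the shared codebase effort and returns 5.4 × (1 + r) / 8 to the contributor.
Setting this equal to 1: 1 + r = 8/5.4 = 1.4815.
So the minimum matching rate is r = 1.4815 − 1 = 0.481.

0.481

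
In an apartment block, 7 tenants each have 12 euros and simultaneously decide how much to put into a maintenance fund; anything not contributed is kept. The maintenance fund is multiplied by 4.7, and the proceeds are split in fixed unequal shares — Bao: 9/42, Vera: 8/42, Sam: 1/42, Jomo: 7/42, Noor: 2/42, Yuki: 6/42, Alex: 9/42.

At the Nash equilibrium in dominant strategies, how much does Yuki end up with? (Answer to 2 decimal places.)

28.11 euros

Player j's private return per contributed unit is 4.7 × (j's share). Contributing is weakly dominant for j when that share is at least 1/4.7 = 0.2128, and contributing 0 is dominant otherwise.
The shares above 0.2128 belong to Bao and Alex, contributing 12 each; the remaining 5 contribute 0. Total contributed: 24.
Yuki keeps 12 and receives 4.7 × 24 × 6/42 = 16.11 from the maintenance fund, for a payoff of 28.11.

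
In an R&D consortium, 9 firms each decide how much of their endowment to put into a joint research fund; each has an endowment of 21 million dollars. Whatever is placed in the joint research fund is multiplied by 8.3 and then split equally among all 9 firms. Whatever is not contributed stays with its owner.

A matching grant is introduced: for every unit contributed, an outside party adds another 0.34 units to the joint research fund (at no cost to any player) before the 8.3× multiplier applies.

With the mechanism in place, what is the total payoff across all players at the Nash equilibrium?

The effective private return per unit is now 8.3 × 1.34 / 9 = 1.2358 > 1, so every player's dominant strategy flips to full contribution.
At the Nash equilibrium everyone contributes 21. Group total payoff = 8.3 × 1.34 × 189 = 2102.06.

2102.06 million dollars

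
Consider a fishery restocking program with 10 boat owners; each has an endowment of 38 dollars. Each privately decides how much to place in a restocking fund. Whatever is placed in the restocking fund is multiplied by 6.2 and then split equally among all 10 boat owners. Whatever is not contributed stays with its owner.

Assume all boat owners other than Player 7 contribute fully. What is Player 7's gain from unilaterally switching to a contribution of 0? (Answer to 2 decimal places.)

Switching from a contribution of 38 to 0 lets Player 7 keep an extra 38 dollars, but lowers the restocking fund by 38, which costs Player 7 their own share of that drop: 6.2/10 × 38 = 23.56.
Net gain = 38 − 23.56 = 14.44. The private return per contributed unit (0.6200) is below 1, so free-riding is indeed the best response regardless of what the others do.

14.44 dollars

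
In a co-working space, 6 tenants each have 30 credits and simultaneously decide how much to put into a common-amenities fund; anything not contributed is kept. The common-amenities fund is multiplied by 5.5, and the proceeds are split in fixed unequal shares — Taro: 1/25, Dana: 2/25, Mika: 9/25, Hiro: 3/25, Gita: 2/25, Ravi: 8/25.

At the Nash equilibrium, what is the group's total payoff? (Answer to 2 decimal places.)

450.00 credits

A player with share s gets back 5.5·s per unit contributed, so full contribution is dominant for anyone with s > 1/5.5 = 0.1818 and zero contribution is dominant for anyone below.
The shares above 0.1818 belong to Mika and Ravi, contributing 30 each; the remaining 4 contribute 0. Total contributed: 60.
The common-amenities fund pays out 5.5 × 60 = 330.00 in total (split across the unequal shares, but the aggregate is all that matters for the group sum).
The 4 free-riders keep 30 each, adding 120. Group total = 120 + 330.00 = 450.00.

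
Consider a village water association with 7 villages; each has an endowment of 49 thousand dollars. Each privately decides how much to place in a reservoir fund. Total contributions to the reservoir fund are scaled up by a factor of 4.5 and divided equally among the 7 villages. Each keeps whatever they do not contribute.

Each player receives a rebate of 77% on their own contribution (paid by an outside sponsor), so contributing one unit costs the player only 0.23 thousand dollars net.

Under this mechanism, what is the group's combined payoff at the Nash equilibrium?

1807.61 thousand dollars

With the mechanism, a contributed unit returns (4.5/7) / 0.23 = 2.7950 per unit of net cost to the contributor — now above 1 — so contributing fully is weakly dominant for every player.
So the Nash equilibrium is full contribution by all 7; the group earns 7 × (49 × 0.77 + 4.5 × 49) = 1807.61.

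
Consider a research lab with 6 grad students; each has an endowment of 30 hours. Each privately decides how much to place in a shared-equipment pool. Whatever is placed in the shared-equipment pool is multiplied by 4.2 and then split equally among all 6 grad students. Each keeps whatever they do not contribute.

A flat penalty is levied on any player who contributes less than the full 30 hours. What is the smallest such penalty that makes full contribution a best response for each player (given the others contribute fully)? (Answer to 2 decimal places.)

9.00 hours

Given the others contribute fully, the best deviation is to contribute 0 (any partial contribution still incurs the fine and gives up units whose private return 0.7000 is below 1).
Deviating from 30 to 0 saves 30 hours but forfeits the deviator's share of the drop in the shared-equipment pool: 4.2/6 × 30 = 21.00.
So the deviation gain is 30 − 21.00 = 9.00, and the fine must be at least 9.00 hours to wipe it out.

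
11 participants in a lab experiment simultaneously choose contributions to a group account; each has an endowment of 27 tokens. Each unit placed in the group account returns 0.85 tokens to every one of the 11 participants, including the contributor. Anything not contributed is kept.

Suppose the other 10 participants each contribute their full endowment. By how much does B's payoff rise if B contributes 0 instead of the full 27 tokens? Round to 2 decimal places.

Switching from a contribution of 27 to 0 lets B keep an extra 27 tokens, but lowers the group account by 27, which costs B their own share of that drop: 0.85 × 27 = 22.95.
Net gain = 27 − 22.95 = 4.05. The private return per contributed unit (0.85) is below 1, so free-riding is indeed the best response regardless of what the others do.

4.05 tokens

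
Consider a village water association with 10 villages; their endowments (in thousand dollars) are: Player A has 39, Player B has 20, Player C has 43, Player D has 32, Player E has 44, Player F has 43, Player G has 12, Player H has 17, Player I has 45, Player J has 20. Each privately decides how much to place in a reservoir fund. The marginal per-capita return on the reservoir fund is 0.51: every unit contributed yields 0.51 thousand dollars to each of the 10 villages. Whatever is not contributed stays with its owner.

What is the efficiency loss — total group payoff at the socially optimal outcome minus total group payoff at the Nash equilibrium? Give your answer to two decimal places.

1291.50 thousand dollars

The private return per contributed unit is 0.51 < 1 for everyone, so the Nash equilibrium is zero contribution and the group total is Σ E_j = 39 + 20 + 43 + 32 + 44 + 43 + 12 + 17 + 45 + 20 = 315.
Each contributed unit returns 5.100 to the group, so the social optimum is full contribution by everyone: group total = 5.100 × 315 = 1606.50.
Efficiency loss = (5.100 − 1) × 315 = 1291.50.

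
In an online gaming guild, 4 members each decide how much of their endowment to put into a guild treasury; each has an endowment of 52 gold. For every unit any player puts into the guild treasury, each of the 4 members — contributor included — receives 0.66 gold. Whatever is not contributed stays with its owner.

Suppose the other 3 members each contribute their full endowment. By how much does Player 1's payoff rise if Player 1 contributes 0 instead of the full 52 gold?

17.68 gold

Switching from a contribution of 52 to 0 lets Player 1 keep an extra 52 gold, but lowers the guild treasury by 52, which costs Player 1 their own share of that drop: 0.66 × 52 = 34.32.
Net gain = 52 − 34.32 = 17.68. The private return per contributed unit (0.66) is below 1, so free-riding is indeed the best response regardless of what the others do.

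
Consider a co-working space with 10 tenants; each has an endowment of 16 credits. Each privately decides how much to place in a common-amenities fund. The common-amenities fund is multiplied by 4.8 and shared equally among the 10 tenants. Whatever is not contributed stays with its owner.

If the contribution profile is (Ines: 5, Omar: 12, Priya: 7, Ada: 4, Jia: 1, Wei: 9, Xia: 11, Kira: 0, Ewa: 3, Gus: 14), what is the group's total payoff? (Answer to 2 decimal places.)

410.80 credits

Total contributed: 5 + 12 + 7 + 4 + 1 + 9 + 11 + 0 + 3 + 14 = 66; total kept: 10 × 16 − 66 = 94.
The common-amenities fund pays out 4.8 × 66 = 316.80 in aggregate.
Group total = 94 + 316.80 = 410.80.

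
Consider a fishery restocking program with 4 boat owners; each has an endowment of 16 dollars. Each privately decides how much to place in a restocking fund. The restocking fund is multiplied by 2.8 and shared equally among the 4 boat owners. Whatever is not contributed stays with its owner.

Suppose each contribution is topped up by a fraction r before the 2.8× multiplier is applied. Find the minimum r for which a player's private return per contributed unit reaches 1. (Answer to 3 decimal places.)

0.429

With matching at rate r, one contributed unit becomes (1 + r) in the restocking fund and returns 2.8 × (1 + r) / 4 to the contributor.
Setting this equal to 1: 1 + r = 4/2.8 = 1.4286.
So the minimum matching rate is r = 1.4286 − 1 = 0.429.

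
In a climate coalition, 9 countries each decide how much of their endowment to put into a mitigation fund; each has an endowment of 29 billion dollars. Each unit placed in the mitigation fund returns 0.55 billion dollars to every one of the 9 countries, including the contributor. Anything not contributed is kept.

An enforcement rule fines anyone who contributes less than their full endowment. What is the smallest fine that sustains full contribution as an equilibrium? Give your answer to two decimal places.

13.05 billion dollars

Given the others contribute fully, the best deviation is to contribute 0 (any partial contribution still incurs the fine and gives up units whose private return 0.55 is below 1).
Deviating from 29 to 0 saves 29 billion dollars but forfeits the deviator's share of the drop in the mitigation fund: 0.55 × 29 = 15.95.
So the deviation gain is 29 − 15.95 = 13.05, and the fine must be at least 13.05 billion dollars to wipe it out.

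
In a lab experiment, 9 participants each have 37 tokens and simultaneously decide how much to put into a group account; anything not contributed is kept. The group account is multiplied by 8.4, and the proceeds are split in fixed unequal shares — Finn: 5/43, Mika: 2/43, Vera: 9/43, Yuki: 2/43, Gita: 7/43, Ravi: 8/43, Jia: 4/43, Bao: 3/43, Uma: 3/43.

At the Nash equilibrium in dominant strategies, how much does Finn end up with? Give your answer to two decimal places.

Each unit j contributes comes back to j as 8.4 × (j's share), so j prefers to contribute only if that share exceeds 1/8.4 = 0.1190; otherwise keeping the unit dominates.
The shares above 0.1190 belong to Vera, Gita and Ravi, contributing 37 each; the remaining 6 contribute 0. Total contributed: 111.
Finn keeps 37 and receives 8.4 × 111 × 5/43 = 108.42 from the group account, for a payoff of 145.42.

145.42 tokens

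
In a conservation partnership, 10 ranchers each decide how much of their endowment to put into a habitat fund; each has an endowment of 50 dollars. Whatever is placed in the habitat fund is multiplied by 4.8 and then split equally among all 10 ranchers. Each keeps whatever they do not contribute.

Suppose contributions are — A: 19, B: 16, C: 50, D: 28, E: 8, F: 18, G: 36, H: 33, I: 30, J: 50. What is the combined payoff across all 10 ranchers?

Total contributed: 19 + 16 + 50 + 28 + 8 + 18 + 36 + 33 + 30 + 50 = 288; total kept: 10 × 50 − 288 = 212.
The habitat fund pays out 4.8 × 288 = 1382.40 in aggregate.
Group total = 212 + 1382.40 = 1594.40.

1594.40 dollars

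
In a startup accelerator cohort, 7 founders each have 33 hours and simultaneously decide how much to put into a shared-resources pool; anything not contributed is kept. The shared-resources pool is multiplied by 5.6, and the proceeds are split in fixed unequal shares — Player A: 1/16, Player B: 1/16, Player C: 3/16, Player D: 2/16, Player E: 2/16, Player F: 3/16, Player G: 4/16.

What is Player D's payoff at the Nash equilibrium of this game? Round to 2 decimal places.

A player with share s gets back 5.6·s per unit contributed, so full contribution is dominant for anyone with s > 1/5.6 = 0.1786 and zero contribution is dominant for anyone below.
The shares above 0.1786 belong to Player C, Player F and Player G, contributing 33 each; the remaining 4 contribute 0. Total contributed: 99.
Player D keeps 33 and receives 5.6 × 99 × 2/16 = 69.30 from the shared-resources pool, for a payoff of 102.30.

102.30 hours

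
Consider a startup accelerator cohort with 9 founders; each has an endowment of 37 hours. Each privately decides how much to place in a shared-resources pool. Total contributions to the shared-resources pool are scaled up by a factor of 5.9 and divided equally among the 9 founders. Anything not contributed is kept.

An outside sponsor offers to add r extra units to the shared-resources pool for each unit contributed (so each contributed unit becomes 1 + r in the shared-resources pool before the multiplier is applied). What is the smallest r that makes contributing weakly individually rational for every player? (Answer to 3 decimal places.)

With matching at rate r, one contributed unit becomes (1 + r) in the shared-resources pool and returns 5.9 × (1 + r) / 9 to the contributor.
Setting this equal to 1: 1 + r = 9/5.9 = 1.5254.
So the minimum matching rate is r = 1.5254 − 1 = 0.525.

0.525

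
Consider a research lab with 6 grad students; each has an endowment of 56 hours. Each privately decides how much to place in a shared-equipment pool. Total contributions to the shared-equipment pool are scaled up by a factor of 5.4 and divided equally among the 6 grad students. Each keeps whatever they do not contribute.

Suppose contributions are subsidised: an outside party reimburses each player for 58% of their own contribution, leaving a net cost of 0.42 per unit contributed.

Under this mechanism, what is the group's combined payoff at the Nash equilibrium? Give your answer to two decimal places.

2009.28 hours

With the mechanism, a contributed unit returns (5.4/6) / 0.42 = 2.1429 per unit of net cost to the contributor — now above 1 — so contributing fully is weakly dominant for every player.
So the Nash equilibrium is full contribution by all 6; the group earns 6 × (56 × 0.58 + 5.4 × 56) = 2009.28.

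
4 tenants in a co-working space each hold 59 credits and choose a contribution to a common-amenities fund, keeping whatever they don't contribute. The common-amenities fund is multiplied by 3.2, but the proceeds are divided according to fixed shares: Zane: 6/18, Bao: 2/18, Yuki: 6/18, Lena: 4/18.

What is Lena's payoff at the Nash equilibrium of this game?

142.91 credits

Each unit j contributes comes back to j as 3.2 × (j's share), so j prefers to contribute only if that share exceeds 1/3.2 = 0.3125; otherwise keeping the unit dominates.
Zane and Yuki are above the threshold, contributing 59 each; the remaining 2 contribute 0. Total contributed: 118.
Lena keeps 59 and receives 3.2 × 118 × 4/18 = 83.91 from the common-amenities fund, for a payoff of 142.91.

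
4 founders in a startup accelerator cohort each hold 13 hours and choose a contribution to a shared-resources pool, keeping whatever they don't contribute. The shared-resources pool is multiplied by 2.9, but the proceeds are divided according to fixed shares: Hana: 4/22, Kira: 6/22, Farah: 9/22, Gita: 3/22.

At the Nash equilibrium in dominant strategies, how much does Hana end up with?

Player j's private return per contributed unit is 2.9 × (j's share). Contributing is weakly dominant for j when that share is at least 1/2.9 = 0.3448, and contributing 0 is dominant otherwise.
The only share above 0.3448 is Farah's 9/22, contributing 13; the remaining 3 contribute 0. Total contributed: 13.
Hana keeps 13 and receives 2.9 × 13 × 4/22 = 6.85 from the shared-resources pool, for a payoff of 19.85.

19.85 hours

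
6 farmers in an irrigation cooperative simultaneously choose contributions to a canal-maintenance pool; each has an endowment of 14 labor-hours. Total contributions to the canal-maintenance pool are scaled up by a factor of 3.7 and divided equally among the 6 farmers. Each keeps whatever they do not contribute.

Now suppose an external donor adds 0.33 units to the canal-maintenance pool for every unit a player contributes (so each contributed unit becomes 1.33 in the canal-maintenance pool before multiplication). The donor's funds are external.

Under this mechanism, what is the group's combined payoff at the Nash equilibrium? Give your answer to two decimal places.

84.00 labor-hours

Even with the mechanism, each unit contributed returns only 3.7 × 1.33 / 6 = 0.8202 per unit of net cost, so contributing nothing is still dominant.
At the Nash equilibrium no one contributes; group total payoff = 6 × 14 = 84.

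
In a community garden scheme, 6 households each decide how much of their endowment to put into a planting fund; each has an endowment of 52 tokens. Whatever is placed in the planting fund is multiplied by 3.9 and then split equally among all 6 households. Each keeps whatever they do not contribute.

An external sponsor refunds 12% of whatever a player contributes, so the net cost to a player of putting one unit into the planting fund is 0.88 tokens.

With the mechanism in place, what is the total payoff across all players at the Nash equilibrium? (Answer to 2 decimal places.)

The effective private return is (3.9/6) / 0.88 = 0.7386, which is still under 1, so the mechanism doesn't change anyone's dominant strategy: zero contribution.
Everyone keeps their endowment and the group total is 6 × 52 = 312.

312.00 tokens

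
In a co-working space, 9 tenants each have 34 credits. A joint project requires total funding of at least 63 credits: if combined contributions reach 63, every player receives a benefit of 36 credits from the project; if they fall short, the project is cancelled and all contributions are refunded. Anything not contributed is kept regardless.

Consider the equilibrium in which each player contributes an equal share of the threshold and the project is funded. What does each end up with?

63 credits

Equal share of the threshold: 63/9 = 7.
At this profile no one gains by cutting their contribution: any cut drops the total below 63, the project is cancelled, contributions are refunded, and the deviator ends with 34, which is less than 34 − 7 + 36 = 63. Contributing more than 7 just wastes the excess. So contributing exactly 7 is a best response.
Each player's payoff: 34 − 7 + 36 = 63.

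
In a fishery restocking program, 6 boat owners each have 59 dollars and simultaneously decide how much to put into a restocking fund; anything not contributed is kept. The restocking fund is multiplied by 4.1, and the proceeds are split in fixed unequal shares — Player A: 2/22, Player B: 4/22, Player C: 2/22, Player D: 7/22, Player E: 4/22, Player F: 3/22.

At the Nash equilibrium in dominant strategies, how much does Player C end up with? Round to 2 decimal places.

Player j's private return per contributed unit is 4.1 × (j's share). Contributing is weakly dominant for j when that share is at least 1/4.1 = 0.2439, and contributing 0 is dominant otherwise.
Player D alone (share 7/22) is above the threshold, contributing 59; the remaining 5 contribute 0. Total contributed: 59.
Player C keeps 59 and receives 4.1 × 59 × 2/22 = 21.99 from the restocking fund, for a payoff of 80.99.

80.99 dollars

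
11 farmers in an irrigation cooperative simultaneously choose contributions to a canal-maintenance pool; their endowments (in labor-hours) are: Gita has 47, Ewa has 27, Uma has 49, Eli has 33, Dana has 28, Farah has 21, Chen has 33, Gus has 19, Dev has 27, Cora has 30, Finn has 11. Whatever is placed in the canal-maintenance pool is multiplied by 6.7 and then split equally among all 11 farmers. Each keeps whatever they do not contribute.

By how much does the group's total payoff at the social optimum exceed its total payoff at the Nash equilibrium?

The private return per contributed unit is 6.7/11 = 0.6091 < 1 for every player regardless of endowment, so the Nash equilibrium is zero contribution and the group total is Σ E_j = 47 + 27 + 49 + 33 + 28 + 21 + 33 + 19 + 27 + 30 + 11 = 325.
Each contributed unit returns 6.700 to the group, so the social optimum is full contribution by everyone: group total = 6.700 × 325 = 2177.50.
Efficiency loss = (6.700 − 1) × 325 = 1852.50.

1852.50 labor-hours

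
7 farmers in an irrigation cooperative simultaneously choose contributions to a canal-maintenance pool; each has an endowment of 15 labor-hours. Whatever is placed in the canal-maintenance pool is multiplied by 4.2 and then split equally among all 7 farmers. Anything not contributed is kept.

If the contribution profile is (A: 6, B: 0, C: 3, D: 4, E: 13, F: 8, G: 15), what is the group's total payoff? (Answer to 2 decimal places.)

261.80 labor-hours

Total contributed: 6 + 0 + 3 + 4 + 13 + 8 + 15 = 49; total kept: 7 × 15 − 49 = 56.
The canal-maintenance pool pays out 4.2 × 49 = 205.80 in aggregate.
Group total = 56 + 205.80 = 261.80.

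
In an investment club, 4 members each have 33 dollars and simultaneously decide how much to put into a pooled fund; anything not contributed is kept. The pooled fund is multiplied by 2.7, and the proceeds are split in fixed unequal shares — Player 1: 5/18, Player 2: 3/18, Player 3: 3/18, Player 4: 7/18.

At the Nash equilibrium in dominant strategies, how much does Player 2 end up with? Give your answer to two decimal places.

For player j, contributing a unit is worthwhile iff 2.7 × (j's share) ≥ 1, i.e. iff j's share is at least 0.3704.
The only share above 0.3704 is Player 4's 7/18, contributing 33; the remaining 3 contribute 0. Total contributed: 33.
Player 2 keeps 33 and receives 2.7 × 33 × 3/18 = 14.85 from the pooled fund, for a payoff of 47.85.

47.85 dollars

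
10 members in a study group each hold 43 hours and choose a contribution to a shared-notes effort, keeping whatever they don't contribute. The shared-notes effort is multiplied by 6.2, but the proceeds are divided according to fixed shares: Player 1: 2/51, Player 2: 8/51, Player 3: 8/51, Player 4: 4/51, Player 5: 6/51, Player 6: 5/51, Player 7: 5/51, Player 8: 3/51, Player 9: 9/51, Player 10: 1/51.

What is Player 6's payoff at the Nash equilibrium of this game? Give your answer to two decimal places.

69.14 hours

For player j, contributing a unit is worthwhile iff 6.2 × (j's share) ≥ 1, i.e. iff j's share is at least 0.1613.
The only share above 0.1613 is Player 9's 9/51, contributing 43; the remaining 9 contribute 0. Total contributed: 43.
Player 6 keeps 43 and receives 6.2 × 43 × 5/51 = 26.14 from the shared-notes effort, for a payoff of 69.14.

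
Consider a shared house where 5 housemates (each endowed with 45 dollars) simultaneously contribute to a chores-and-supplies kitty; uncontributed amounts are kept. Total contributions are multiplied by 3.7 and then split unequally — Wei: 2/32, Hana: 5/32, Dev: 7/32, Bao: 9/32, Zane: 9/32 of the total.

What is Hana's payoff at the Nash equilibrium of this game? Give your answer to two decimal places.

For player j, contributing a unit is worthwhile iff 3.7 × (j's share) ≥ 1, i.e. iff j's share is at least 0.2703.
The shares above 0.2703 belong to Bao and Zane, contributing 45 each; the remaining 3 contribute 0. Total contributed: 90.
Hana keeps 45 and receives 3.7 × 90 × 5/32 = 52.03 from the chores-and-supplies kitty, for a payoff of 97.03.

97.03 dollars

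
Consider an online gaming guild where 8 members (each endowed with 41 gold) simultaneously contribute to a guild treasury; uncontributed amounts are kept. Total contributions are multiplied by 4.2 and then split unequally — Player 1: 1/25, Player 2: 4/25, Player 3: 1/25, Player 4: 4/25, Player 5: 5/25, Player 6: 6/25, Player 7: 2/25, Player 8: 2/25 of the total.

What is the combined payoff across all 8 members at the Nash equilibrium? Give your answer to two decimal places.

459.20 gold

For player j, contributing a unit is worthwhile iff 4.2 × (j's share) ≥ 1, i.e. iff j's share is at least 0.2381.
Only Player 6 (6/25) clears that bar, contributing 41; the remaining 7 contribute 0. Total contributed: 41.
The guild treasury pays out 4.2 × 41 = 172.20 in total (split across the unequal shares, but the aggregate is all that matters for the group sum).
The 7 free-riders keep 41 each, adding 287. Group total = 287 + 172.20 = 459.20.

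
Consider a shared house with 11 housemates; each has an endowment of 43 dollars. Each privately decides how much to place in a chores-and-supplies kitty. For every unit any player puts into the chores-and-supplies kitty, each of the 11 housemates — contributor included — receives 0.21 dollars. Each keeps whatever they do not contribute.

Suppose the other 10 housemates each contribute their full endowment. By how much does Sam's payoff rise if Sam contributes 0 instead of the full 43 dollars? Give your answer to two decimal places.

Switching from a contribution of 43 to 0 lets Sam keep an extra 43 dollars, but lowers the chores-and-supplies kitty by 43, which costs Sam their own share of that drop: 0.21 × 43 = 9.03.
Net gain = 43 − 9.03 = 33.97. The private return per contributed unit (0.21) is below 1, so free-riding is indeed the best response regardless of what the others do.

33.97 dollars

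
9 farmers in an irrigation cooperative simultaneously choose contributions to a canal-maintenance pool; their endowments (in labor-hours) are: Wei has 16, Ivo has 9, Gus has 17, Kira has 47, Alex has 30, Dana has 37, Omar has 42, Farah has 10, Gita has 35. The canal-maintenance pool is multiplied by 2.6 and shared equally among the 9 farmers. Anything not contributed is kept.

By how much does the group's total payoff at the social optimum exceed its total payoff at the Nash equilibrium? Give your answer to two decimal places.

388.80 labor-hours

The private return per contributed unit is 2.6/9 = 0.2889 < 1 for every player regardless of endowment, so the Nash equilibrium is zero contribution and the group total is Σ E_j = 16 + 9 + 17 + 47 + 30 + 37 + 42 + 10 + 35 = 243.
Each contributed unit returns 2.600 to the group, so the social optimum is full contribution by everyone: group total = 2.600 × 243 = 631.80.
Efficiency loss = (2.600 − 1) × 243 = 388.80.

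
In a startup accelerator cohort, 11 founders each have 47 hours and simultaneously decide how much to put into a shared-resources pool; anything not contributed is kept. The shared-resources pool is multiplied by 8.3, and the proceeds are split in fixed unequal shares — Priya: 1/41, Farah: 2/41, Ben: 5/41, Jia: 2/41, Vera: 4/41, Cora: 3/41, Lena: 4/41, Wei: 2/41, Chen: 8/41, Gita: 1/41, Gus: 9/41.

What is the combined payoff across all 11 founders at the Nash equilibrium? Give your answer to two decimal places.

1546.30 hours

A player with share s gets back 8.3·s per unit contributed, so full contribution is dominant for anyone with s > 1/8.3 = 0.1205 and zero contribution is dominant for anyone below.
Ben, Chen and Gus clear that bar, contributing 47 each; the remaining 8 contribute 0. Total contributed: 141.
The shared-resources pool pays out 8.3 × 141 = 1170.30 in total (split across the unequal shares, but the aggregate is all that matters for the group sum).
The 8 free-riders keep 47 each, adding 376. Group total = 376 + 1170.30 = 1546.30.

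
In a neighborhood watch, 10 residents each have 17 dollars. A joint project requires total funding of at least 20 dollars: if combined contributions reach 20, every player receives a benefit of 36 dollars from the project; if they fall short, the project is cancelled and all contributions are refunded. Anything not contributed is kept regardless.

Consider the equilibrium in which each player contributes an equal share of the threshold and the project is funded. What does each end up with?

51 dollars

Equal share of the threshold: 20/10 = 2.
At this profile no one gains by cutting their contribution: any cut drops the total below 20, the project is cancelled, contributions are refunded, and the deviator ends with 17, which is less than 17 − 2 + 36 = 51. Contributing more than 2 just wastes the excess. So contributing exactly 2 is a best response.
Each player's payoff: 17 − 2 + 36 = 51.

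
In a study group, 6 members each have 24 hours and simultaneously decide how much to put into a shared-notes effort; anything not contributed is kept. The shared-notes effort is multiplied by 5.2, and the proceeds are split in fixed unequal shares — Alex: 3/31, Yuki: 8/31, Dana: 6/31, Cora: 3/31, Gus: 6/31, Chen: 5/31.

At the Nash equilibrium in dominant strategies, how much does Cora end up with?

For player j, contributing a unit is worthwhile iff 5.2 × (j's share) ≥ 1, i.e. iff j's share is at least 0.1923.
The shares above 0.1923 belong to Yuki, Dana and Gus, contributing 24 each; the remaining 3 contribute 0. Total contributed: 72.
Cora keeps 24 and receives 5.2 × 72 × 3/31 = 36.23 from the shared-notes effort, for a payoff of 60.23.

60.23 hours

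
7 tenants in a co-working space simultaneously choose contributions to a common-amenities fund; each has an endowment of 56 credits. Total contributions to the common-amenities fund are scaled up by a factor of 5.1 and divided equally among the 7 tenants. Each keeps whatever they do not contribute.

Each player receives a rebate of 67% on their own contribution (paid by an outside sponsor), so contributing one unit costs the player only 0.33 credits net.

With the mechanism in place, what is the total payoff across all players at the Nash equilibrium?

Under the mechanism each unit contributed yields (5.1/7) / 0.33 = 2.2078 back to its contributor per unit of net cost, which exceeds 1, making full contribution the dominant choice for everyone.
At the Nash equilibrium everyone contributes 56. Group total payoff = 7 × (56 × 0.67 + 5.1 × 56) = 2261.84.

2261.84 credits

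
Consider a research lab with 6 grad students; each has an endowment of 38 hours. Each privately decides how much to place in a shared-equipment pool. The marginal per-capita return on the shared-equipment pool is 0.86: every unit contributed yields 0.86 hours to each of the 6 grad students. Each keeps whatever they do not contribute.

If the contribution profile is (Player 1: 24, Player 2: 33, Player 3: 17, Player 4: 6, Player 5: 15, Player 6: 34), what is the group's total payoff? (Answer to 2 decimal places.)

764.64 hours

Total contributed: 24 + 33 + 17 + 6 + 15 + 34 = 129; total kept: 6 × 38 − 129 = 99.
The shared-equipment pool pays out 0.86 × 6 × 129 = 665.64 in aggregate.
Group total = 99 + 665.64 = 764.64.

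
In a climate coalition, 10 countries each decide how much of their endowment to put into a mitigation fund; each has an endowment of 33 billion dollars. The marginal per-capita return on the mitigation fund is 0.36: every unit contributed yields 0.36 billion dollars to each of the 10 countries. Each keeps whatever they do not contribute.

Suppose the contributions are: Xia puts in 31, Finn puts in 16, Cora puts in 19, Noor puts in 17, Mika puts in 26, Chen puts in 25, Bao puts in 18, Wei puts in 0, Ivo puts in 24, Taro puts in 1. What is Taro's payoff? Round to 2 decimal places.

Total contributed: 31 + 16 + 19 + 17 + 26 + 25 + 18 + 0 + 24 + 1 = 177.
Each receives 0.36 × 177 = 63.72 from the mitigation fund.
Taro keeps 33 − 1 = 32, so Taro's payoff is 32 + 63.72 = 95.72.

95.72 billion dollars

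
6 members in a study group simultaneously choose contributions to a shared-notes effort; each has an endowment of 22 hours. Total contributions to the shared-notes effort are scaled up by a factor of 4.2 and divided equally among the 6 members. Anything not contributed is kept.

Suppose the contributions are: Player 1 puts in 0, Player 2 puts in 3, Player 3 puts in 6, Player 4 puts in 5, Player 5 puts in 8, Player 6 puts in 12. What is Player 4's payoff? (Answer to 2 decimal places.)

Total contributed: 0 + 3 + 6 + 5 + 8 + 12 = 34.
Each receives 4.2 × 34 / 6 = 23.80 from the shared-notes effort.
Player 4 keeps 22 − 5 = 17, so Player 4's payoff is 17 + 23.80 = 40.80.

40.80 hours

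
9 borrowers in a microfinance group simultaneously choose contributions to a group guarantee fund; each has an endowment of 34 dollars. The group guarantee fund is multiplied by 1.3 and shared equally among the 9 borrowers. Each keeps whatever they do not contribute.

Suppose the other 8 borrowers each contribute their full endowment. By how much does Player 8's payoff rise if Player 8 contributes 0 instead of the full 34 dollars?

Switching from a contribution of 34 to 0 lets Player 8 keep an extra 34 dollars, but lowers the group guarantee fund by 34, which costs Player 8 their own share of that drop: 1.3/9 × 34 = 4.91.
Net gain = 34 − 4.91 = 29.09. The private return per contributed unit (0.1444) is below 1, so free-riding is indeed the best response regardless of what the others do.

29.09 dollars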